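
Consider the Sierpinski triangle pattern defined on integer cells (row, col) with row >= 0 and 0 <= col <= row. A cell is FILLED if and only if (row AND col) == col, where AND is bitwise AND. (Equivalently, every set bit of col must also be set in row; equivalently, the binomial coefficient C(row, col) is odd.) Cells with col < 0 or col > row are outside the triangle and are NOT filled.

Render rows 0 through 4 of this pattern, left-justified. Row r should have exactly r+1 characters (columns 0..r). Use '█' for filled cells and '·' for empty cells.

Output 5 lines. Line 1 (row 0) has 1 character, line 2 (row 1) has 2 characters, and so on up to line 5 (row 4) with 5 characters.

Answer: █
██
█·█
████
█···█

Derivation:
r0=0: █
r1=1: ██
r2=10: █·█
r3=11: ████
r4=100: █···█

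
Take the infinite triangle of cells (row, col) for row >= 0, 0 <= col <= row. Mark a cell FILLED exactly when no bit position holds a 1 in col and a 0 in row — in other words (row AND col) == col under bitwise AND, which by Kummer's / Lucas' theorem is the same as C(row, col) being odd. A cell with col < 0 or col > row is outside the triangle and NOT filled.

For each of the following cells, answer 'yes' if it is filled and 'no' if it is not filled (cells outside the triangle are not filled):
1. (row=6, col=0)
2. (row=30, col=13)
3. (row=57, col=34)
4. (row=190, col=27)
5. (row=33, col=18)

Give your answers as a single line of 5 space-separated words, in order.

(6,0): row=0b110, col=0b0, row AND col = 0b0 = 0; 0 == 0 -> filled
(30,13): row=0b11110, col=0b1101, row AND col = 0b1100 = 12; 12 != 13 -> empty
(57,34): row=0b111001, col=0b100010, row AND col = 0b100000 = 32; 32 != 34 -> empty
(190,27): row=0b10111110, col=0b11011, row AND col = 0b11010 = 26; 26 != 27 -> empty
(33,18): row=0b100001, col=0b10010, row AND col = 0b0 = 0; 0 != 18 -> empty

Answer: yes no no no no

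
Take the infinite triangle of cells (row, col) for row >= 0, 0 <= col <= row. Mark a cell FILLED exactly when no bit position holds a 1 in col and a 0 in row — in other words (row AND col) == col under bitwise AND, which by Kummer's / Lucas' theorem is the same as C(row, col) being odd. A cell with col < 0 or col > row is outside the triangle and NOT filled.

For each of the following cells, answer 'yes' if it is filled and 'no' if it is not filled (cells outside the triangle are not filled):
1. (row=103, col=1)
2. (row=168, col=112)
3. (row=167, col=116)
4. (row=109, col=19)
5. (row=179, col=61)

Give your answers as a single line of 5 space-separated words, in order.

Answer: yes no no no no

Derivation:
(103,1): row=0b1100111, col=0b1, row AND col = 0b1 = 1; 1 == 1 -> filled
(168,112): row=0b10101000, col=0b1110000, row AND col = 0b100000 = 32; 32 != 112 -> empty
(167,116): row=0b10100111, col=0b1110100, row AND col = 0b100100 = 36; 36 != 116 -> empty
(109,19): row=0b1101101, col=0b10011, row AND col = 0b1 = 1; 1 != 19 -> empty
(179,61): row=0b10110011, col=0b111101, row AND col = 0b110001 = 49; 49 != 61 -> empty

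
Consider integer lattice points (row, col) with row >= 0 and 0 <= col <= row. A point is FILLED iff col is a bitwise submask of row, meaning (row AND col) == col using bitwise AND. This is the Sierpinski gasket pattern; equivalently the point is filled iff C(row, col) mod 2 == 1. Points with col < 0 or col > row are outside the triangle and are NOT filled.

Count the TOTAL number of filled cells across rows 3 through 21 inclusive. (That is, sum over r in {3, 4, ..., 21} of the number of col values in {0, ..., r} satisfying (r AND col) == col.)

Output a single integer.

r3=11 pc2: +4 =4
r4=100 pc1: +2 =6
r5=101 pc2: +4 =10
r6=110 pc2: +4 =14
r7=111 pc3: +8 =22
r8=1000 pc1: +2 =24
r9=1001 pc2: +4 =28
r10=1010 pc2: +4 =32
r11=1011 pc3: +8 =40
r12=1100 pc2: +4 =44
r13=1101 pc3: +8 =52
r14=1110 pc3: +8 =60
r15=1111 pc4: +16 =76
r16=10000 pc1: +2 =78
r17=10001 pc2: +4 =82
r18=10010 pc2: +4 =86
r19=10011 pc3: +8 =94
r20=10100 pc2: +4 =98
r21=10101 pc3: +8 =106

Answer: 106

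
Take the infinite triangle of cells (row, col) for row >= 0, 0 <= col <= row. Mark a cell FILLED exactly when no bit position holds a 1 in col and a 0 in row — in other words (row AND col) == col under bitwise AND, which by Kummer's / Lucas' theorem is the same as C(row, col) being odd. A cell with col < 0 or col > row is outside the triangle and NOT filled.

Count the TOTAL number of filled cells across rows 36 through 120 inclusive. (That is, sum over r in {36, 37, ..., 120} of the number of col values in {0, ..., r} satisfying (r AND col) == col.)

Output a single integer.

Answer: 1510

Derivation:
r36=100100 pc2: +4 =4
r37=100101 pc3: +8 =12
r38=100110 pc3: +8 =20
r39=100111 pc4: +16 =36
r40=101000 pc2: +4 =40
r41=101001 pc3: +8 =48
r42=101010 pc3: +8 =56
r43=101011 pc4: +16 =72
r44=101100 pc3: +8 =80
r45=101101 pc4: +16 =96
r46=101110 pc4: +16 =112
r47=101111 pc5: +32 =144
r48=110000 pc2: +4 =148
r49=110001 pc3: +8 =156
r50=110010 pc3: +8 =164
r51=110011 pc4: +16 =180
r52=110100 pc3: +8 =188
r53=110101 pc4: +16 =204
r54=110110 pc4: +16 =220
r55=110111 pc5: +32 =252
r56=111000 pc3: +8 =260
r57=111001 pc4: +16 =276
r58=111010 pc4: +16 =292
r59=111011 pc5: +32 =324
r60=111100 pc4: +16 =340
r61=111101 pc5: +32 =372
r62=111110 pc5: +32 =404
r63=111111 pc6: +64 =468
r64=1000000 pc1: +2 =470
r65=1000001 pc2: +4 =474
r66=1000010 pc2: +4 =478
r67=1000011 pc3: +8 =486
r68=1000100 pc2: +4 =490
r69=1000101 pc3: +8 =498
r70=1000110 pc3: +8 =506
r71=1000111 pc4: +16 =522
r72=1001000 pc2: +4 =526
r73=1001001 pc3: +8 =534
r74=1001010 pc3: +8 =542
r75=1001011 pc4: +16 =558
r76=1001100 pc3: +8 =566
r77=1001101 pc4: +16 =582
r78=1001110 pc4: +16 =598
r79=1001111 pc5: +32 =630
r80=1010000 pc2: +4 =634
r81=1010001 pc3: +8 =642
r82=1010010 pc3: +8 =650
r83=1010011 pc4: +16 =666
r84=1010100 pc3: +8 =674
r85=1010101 pc4: +16 =690
r86=1010110 pc4: +16 =706
r87=1010111 pc5: +32 =738
r88=1011000 pc3: +8 =746
r89=1011001 pc4: +16 =762
r90=1011010 pc4: +16 =778
r91=1011011 pc5: +32 =810
r92=1011100 pc4: +16 =826
r93=1011101 pc5: +32 =858
r94=1011110 pc5: +32 =890
r95=1011111 pc6: +64 =954
r96=1100000 pc2: +4 =958
r97=1100001 pc3: +8 =966
r98=1100010 pc3: +8 =974
r99=1100011 pc4: +16 =990
r100=1100100 pc3: +8 =998
r101=1100101 pc4: +16 =1014
r102=1100110 pc4: +16 =1030
r103=1100111 pc5: +32 =1062
r104=1101000 pc3: +8 =1070
r105=1101001 pc4: +16 =1086
r106=1101010 pc4: +16 =1102
r107=1101011 pc5: +32 =1134
r108=1101100 pc4: +16 =1150
r109=1101101 pc5: +32 =1182
r110=1101110 pc5: +32 =1214
r111=1101111 pc6: +64 =1278
r112=1110000 pc3: +8 =1286
r113=1110001 pc4: +16 =1302
r114=1110010 pc4: +16 =1318
r115=1110011 pc5: +32 =1350
r116=1110100 pc4: +16 =1366
r117=1110101 pc5: +32 =1398
r118=1110110 pc5: +32 =1430
r119=1110111 pc6: +64 =1494
r120=1111000 pc4: +16 =1510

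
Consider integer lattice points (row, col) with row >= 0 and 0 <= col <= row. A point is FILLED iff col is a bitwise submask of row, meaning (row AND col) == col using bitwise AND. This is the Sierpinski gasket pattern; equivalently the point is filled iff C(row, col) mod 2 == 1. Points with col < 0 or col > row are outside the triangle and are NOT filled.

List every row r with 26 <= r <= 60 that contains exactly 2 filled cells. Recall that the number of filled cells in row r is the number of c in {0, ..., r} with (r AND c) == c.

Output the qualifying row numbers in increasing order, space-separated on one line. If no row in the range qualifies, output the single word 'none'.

Row r has 2^popcount(r) filled cells, so we need popcount(r) = log2(2) = 1.
Scan r = 26..60 and keep those with exactly 1 one-bits:
r=26=11010 popcount=3 -> skip
r=27=11011 popcount=4 -> skip
r=28=11100 popcount=3 -> skip
r=29=11101 popcount=4 -> skip
r=30=11110 popcount=4 -> skip
r=31=11111 popcount=5 -> skip
r=32=100000 popcount=1 -> KEEP
r=33=100001 popcount=2 -> skip
r=34=100010 popcount=2 -> skip
r=35=100011 popcount=3 -> skip
r=36=100100 popcount=2 -> skip
r=37=100101 popcount=3 -> skip
r=38=100110 popcount=3 -> skip
r=39=100111 popcount=4 -> skip
r=40=101000 popcount=2 -> skip
r=41=101001 popcount=3 -> skip
r=42=101010 popcount=3 -> skip
r=43=101011 popcount=4 -> skip
r=44=101100 popcount=3 -> skip
r=45=101101 popcount=4 -> skip
r=46=101110 popcount=4 -> skip
r=47=101111 popcount=5 -> skip
r=48=110000 popcount=2 -> skip
r=49=110001 popcount=3 -> skip
r=50=110010 popcount=3 -> skip
r=51=110011 popcount=4 -> skip
r=52=110100 popcount=3 -> skip
r=53=110101 popcount=4 -> skip
r=54=110110 popcount=4 -> skip
r=55=110111 popcount=5 -> skip
r=56=111000 popcount=3 -> skip
r=57=111001 popcount=4 -> skip
r=58=111010 popcount=4 -> skip
r=59=111011 popcount=5 -> skip
r=60=111100 popcount=4 -> skip
Kept rows: 32

Answer: 32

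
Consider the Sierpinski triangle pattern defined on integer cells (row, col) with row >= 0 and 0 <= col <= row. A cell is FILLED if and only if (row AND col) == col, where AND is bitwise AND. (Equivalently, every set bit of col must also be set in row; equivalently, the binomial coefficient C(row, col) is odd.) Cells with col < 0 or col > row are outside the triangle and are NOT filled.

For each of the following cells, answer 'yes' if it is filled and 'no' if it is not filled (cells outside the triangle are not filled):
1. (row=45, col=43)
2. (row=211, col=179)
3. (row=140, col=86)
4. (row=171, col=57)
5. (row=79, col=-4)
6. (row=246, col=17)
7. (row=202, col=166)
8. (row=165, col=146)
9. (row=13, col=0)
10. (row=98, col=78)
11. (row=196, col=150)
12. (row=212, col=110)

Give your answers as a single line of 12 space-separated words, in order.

(45,43): row=0b101101, col=0b101011, row AND col = 0b101001 = 41; 41 != 43 -> empty
(211,179): row=0b11010011, col=0b10110011, row AND col = 0b10010011 = 147; 147 != 179 -> empty
(140,86): row=0b10001100, col=0b1010110, row AND col = 0b100 = 4; 4 != 86 -> empty
(171,57): row=0b10101011, col=0b111001, row AND col = 0b101001 = 41; 41 != 57 -> empty
(79,-4): col outside [0, 79] -> not filled
(246,17): row=0b11110110, col=0b10001, row AND col = 0b10000 = 16; 16 != 17 -> empty
(202,166): row=0b11001010, col=0b10100110, row AND col = 0b10000010 = 130; 130 != 166 -> empty
(165,146): row=0b10100101, col=0b10010010, row AND col = 0b10000000 = 128; 128 != 146 -> empty
(13,0): row=0b1101, col=0b0, row AND col = 0b0 = 0; 0 == 0 -> filled
(98,78): row=0b1100010, col=0b1001110, row AND col = 0b1000010 = 66; 66 != 78 -> empty
(196,150): row=0b11000100, col=0b10010110, row AND col = 0b10000100 = 132; 132 != 150 -> empty
(212,110): row=0b11010100, col=0b1101110, row AND col = 0b1000100 = 68; 68 != 110 -> empty

Answer: no no no no no no no no yes no no no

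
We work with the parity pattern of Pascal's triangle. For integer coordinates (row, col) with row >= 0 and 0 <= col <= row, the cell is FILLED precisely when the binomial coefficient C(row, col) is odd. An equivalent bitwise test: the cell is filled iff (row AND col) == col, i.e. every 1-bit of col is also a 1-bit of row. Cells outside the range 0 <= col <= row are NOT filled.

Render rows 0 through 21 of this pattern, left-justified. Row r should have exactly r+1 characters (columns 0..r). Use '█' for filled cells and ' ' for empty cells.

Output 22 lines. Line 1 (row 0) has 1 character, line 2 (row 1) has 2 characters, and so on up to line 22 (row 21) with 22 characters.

r0=0: █
r1=1: ██
r2=10: █ █
r3=11: ████
r4=100: █   █
r5=101: ██  ██
r6=110: █ █ █ █
r7=111: ████████
r8=1000: █       █
r9=1001: ██      ██
r10=1010: █ █     █ █
r11=1011: ████    ████
r12=1100: █   █   █   █
r13=1101: ██  ██  ██  ██
r14=1110: █ █ █ █ █ █ █ █
r15=1111: ████████████████
r16=10000: █               █
r17=10001: ██              ██
r18=10010: █ █             █ █
r19=10011: ████            ████
r20=10100: █   █           █   █
r21=10101: ██  ██          ██  ██

Answer: █
██
█ █
████
█   █
██  ██
█ █ █ █
████████
█       █
██      ██
█ █     █ █
████    ████
█   █   █   █
██  ██  ██  ██
█ █ █ █ █ █ █ █
████████████████
█               █
██              ██
█ █             █ █
████            ████
█   █           █   █
██  ██          ██  ██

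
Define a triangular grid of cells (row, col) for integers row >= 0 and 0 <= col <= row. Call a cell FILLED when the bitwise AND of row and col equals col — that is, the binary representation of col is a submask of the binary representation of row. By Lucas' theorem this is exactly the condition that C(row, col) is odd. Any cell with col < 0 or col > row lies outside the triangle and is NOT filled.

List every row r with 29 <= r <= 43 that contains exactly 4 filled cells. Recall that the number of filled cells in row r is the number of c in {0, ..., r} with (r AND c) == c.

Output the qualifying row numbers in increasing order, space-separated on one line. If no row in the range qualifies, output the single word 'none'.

Answer: 33 34 36 40

Derivation:
Row r has 2^popcount(r) filled cells, so we need popcount(r) = log2(4) = 2.
Scan r = 29..43 and keep those with exactly 2 one-bits:
r=29=11101 popcount=4 -> skip
r=30=11110 popcount=4 -> skip
r=31=11111 popcount=5 -> skip
r=32=100000 popcount=1 -> skip
r=33=100001 popcount=2 -> KEEP
r=34=100010 popcount=2 -> KEEP
r=35=100011 popcount=3 -> skip
r=36=100100 popcount=2 -> KEEP
r=37=100101 popcount=3 -> skip
r=38=100110 popcount=3 -> skip
r=39=100111 popcount=4 -> skip
r=40=101000 popcount=2 -> KEEP
r=41=101001 popcount=3 -> skip
r=42=101010 popcount=3 -> skip
r=43=101011 popcount=4 -> skip
Kept rows: 33 34 36 40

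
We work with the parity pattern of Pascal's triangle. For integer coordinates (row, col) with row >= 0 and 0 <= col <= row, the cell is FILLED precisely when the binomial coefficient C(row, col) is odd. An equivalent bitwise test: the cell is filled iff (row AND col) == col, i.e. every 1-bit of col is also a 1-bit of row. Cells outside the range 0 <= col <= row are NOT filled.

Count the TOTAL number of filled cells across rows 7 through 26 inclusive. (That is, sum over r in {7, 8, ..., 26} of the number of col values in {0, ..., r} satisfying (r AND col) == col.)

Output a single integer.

Answer: 136

Derivation:
r7=111 pc3: +8 =8
r8=1000 pc1: +2 =10
r9=1001 pc2: +4 =14
r10=1010 pc2: +4 =18
r11=1011 pc3: +8 =26
r12=1100 pc2: +4 =30
r13=1101 pc3: +8 =38
r14=1110 pc3: +8 =46
r15=1111 pc4: +16 =62
r16=10000 pc1: +2 =64
r17=10001 pc2: +4 =68
r18=10010 pc2: +4 =72
r19=10011 pc3: +8 =80
r20=10100 pc2: +4 =84
r21=10101 pc3: +8 =92
r22=10110 pc3: +8 =100
r23=10111 pc4: +16 =116
r24=11000 pc2: +4 =120
r25=11001 pc3: +8 =128
r26=11010 pc3: +8 =136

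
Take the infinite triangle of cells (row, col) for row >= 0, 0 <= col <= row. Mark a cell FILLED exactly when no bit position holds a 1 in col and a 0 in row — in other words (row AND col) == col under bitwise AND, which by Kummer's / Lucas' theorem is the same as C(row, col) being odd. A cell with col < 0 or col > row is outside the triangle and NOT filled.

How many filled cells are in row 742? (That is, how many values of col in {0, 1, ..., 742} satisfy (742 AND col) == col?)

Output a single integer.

Answer: 64

Derivation:
742 in binary = 1011100110
popcount(742) = number of 1-bits in 1011100110 = 6
A col c satisfies (742 AND c) == c iff every set bit of c is also set in 742; each of the 6 set bits of 742 can independently be on or off in c.
count = 2^6 = 64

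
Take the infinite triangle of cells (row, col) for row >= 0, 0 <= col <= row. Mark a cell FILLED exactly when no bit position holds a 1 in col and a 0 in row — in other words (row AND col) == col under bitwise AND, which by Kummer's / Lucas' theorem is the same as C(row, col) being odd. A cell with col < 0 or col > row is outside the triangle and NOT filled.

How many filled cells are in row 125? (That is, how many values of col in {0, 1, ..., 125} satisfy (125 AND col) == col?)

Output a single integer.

Answer: 64

Derivation:
125 in binary = 1111101
popcount(125) = number of 1-bits in 1111101 = 6
A col c satisfies (125 AND c) == c iff every set bit of c is also set in 125; each of the 6 set bits of 125 can independently be on or off in c.
count = 2^6 = 64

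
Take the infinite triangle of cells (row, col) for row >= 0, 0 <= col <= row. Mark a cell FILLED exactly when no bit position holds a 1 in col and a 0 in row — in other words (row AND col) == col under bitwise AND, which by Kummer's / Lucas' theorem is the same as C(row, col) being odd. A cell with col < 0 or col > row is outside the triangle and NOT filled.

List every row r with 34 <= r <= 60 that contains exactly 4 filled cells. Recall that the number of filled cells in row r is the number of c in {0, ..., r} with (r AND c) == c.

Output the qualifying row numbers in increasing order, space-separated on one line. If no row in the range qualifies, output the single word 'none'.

Answer: 34 36 40 48

Derivation:
Row r has 2^popcount(r) filled cells, so we need popcount(r) = log2(4) = 2.
Scan r = 34..60 and keep those with exactly 2 one-bits:
r=34=100010 popcount=2 -> KEEP
r=35=100011 popcount=3 -> skip
r=36=100100 popcount=2 -> KEEP
r=37=100101 popcount=3 -> skip
r=38=100110 popcount=3 -> skip
r=39=100111 popcount=4 -> skip
r=40=101000 popcount=2 -> KEEP
r=41=101001 popcount=3 -> skip
r=42=101010 popcount=3 -> skip
r=43=101011 popcount=4 -> skip
r=44=101100 popcount=3 -> skip
r=45=101101 popcount=4 -> skip
r=46=101110 popcount=4 -> skip
r=47=101111 popcount=5 -> skip
r=48=110000 popcount=2 -> KEEP
r=49=110001 popcount=3 -> skip
r=50=110010 popcount=3 -> skip
r=51=110011 popcount=4 -> skip
r=52=110100 popcount=3 -> skip
r=53=110101 popcount=4 -> skip
r=54=110110 popcount=4 -> skip
r=55=110111 popcount=5 -> skip
r=56=111000 popcount=3 -> skip
r=57=111001 popcount=4 -> skip
r=58=111010 popcount=4 -> skip
r=59=111011 popcount=5 -> skip
r=60=111100 popcount=4 -> skip
Kept rows: 34 36 40 48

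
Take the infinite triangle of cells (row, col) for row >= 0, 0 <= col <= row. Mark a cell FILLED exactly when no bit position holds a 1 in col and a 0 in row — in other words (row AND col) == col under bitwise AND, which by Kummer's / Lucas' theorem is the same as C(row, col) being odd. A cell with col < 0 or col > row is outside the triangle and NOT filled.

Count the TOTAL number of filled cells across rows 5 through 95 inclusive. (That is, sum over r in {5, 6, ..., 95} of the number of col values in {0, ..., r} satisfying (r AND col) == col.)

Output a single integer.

r5=101 pc2: +4 =4
r6=110 pc2: +4 =8
r7=111 pc3: +8 =16
r8=1000 pc1: +2 =18
r9=1001 pc2: +4 =22
r10=1010 pc2: +4 =26
r11=1011 pc3: +8 =34
r12=1100 pc2: +4 =38
r13=1101 pc3: +8 =46
r14=1110 pc3: +8 =54
r15=1111 pc4: +16 =70
r16=10000 pc1: +2 =72
r17=10001 pc2: +4 =76
r18=10010 pc2: +4 =80
r19=10011 pc3: +8 =88
r20=10100 pc2: +4 =92
r21=10101 pc3: +8 =100
r22=10110 pc3: +8 =108
r23=10111 pc4: +16 =124
r24=11000 pc2: +4 =128
r25=11001 pc3: +8 =136
r26=11010 pc3: +8 =144
r27=11011 pc4: +16 =160
r28=11100 pc3: +8 =168
r29=11101 pc4: +16 =184
r30=11110 pc4: +16 =200
r31=11111 pc5: +32 =232
r32=100000 pc1: +2 =234
r33=100001 pc2: +4 =238
r34=100010 pc2: +4 =242
r35=100011 pc3: +8 =250
r36=100100 pc2: +4 =254
r37=100101 pc3: +8 =262
r38=100110 pc3: +8 =270
r39=100111 pc4: +16 =286
r40=101000 pc2: +4 =290
r41=101001 pc3: +8 =298
r42=101010 pc3: +8 =306
r43=101011 pc4: +16 =322
r44=101100 pc3: +8 =330
r45=101101 pc4: +16 =346
r46=101110 pc4: +16 =362
r47=101111 pc5: +32 =394
r48=110000 pc2: +4 =398
r49=110001 pc3: +8 =406
r50=110010 pc3: +8 =414
r51=110011 pc4: +16 =430
r52=110100 pc3: +8 =438
r53=110101 pc4: +16 =454
r54=110110 pc4: +16 =470
r55=110111 pc5: +32 =502
r56=111000 pc3: +8 =510
r57=111001 pc4: +16 =526
r58=111010 pc4: +16 =542
r59=111011 pc5: +32 =574
r60=111100 pc4: +16 =590
r61=111101 pc5: +32 =622
r62=111110 pc5: +32 =654
r63=111111 pc6: +64 =718
r64=1000000 pc1: +2 =720
r65=1000001 pc2: +4 =724
r66=1000010 pc2: +4 =728
r67=1000011 pc3: +8 =736
r68=1000100 pc2: +4 =740
r69=1000101 pc3: +8 =748
r70=1000110 pc3: +8 =756
r71=1000111 pc4: +16 =772
r72=1001000 pc2: +4 =776
r73=1001001 pc3: +8 =784
r74=1001010 pc3: +8 =792
r75=1001011 pc4: +16 =808
r76=1001100 pc3: +8 =816
r77=1001101 pc4: +16 =832
r78=1001110 pc4: +16 =848
r79=1001111 pc5: +32 =880
r80=1010000 pc2: +4 =884
r81=1010001 pc3: +8 =892
r82=1010010 pc3: +8 =900
r83=1010011 pc4: +16 =916
r84=1010100 pc3: +8 =924
r85=1010101 pc4: +16 =940
r86=1010110 pc4: +16 =956
r87=1010111 pc5: +32 =988
r88=1011000 pc3: +8 =996
r89=1011001 pc4: +16 =1012
r90=1011010 pc4: +16 =1028
r91=1011011 pc5: +32 =1060
r92=1011100 pc4: +16 =1076
r93=1011101 pc5: +32 =1108
r94=1011110 pc5: +32 =1140
r95=1011111 pc6: +64 =1204

Answer: 1204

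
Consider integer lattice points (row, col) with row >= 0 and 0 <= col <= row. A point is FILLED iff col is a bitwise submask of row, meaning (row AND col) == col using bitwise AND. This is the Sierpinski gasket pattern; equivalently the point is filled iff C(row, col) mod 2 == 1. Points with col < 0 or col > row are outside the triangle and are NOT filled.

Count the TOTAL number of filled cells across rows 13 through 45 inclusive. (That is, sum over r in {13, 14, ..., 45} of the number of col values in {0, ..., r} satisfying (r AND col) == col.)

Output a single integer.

Answer: 308

Derivation:
r13=1101 pc3: +8 =8
r14=1110 pc3: +8 =16
r15=1111 pc4: +16 =32
r16=10000 pc1: +2 =34
r17=10001 pc2: +4 =38
r18=10010 pc2: +4 =42
r19=10011 pc3: +8 =50
r20=10100 pc2: +4 =54
r21=10101 pc3: +8 =62
r22=10110 pc3: +8 =70
r23=10111 pc4: +16 =86
r24=11000 pc2: +4 =90
r25=11001 pc3: +8 =98
r26=11010 pc3: +8 =106
r27=11011 pc4: +16 =122
r28=11100 pc3: +8 =130
r29=11101 pc4: +16 =146
r30=11110 pc4: +16 =162
r31=11111 pc5: +32 =194
r32=100000 pc1: +2 =196
r33=100001 pc2: +4 =200
r34=100010 pc2: +4 =204
r35=100011 pc3: +8 =212
r36=100100 pc2: +4 =216
r37=100101 pc3: +8 =224
r38=100110 pc3: +8 =232
r39=100111 pc4: +16 =248
r40=101000 pc2: +4 =252
r41=101001 pc3: +8 =260
r42=101010 pc3: +8 =268
r43=101011 pc4: +16 =284
r44=101100 pc3: +8 =292
r45=101101 pc4: +16 =308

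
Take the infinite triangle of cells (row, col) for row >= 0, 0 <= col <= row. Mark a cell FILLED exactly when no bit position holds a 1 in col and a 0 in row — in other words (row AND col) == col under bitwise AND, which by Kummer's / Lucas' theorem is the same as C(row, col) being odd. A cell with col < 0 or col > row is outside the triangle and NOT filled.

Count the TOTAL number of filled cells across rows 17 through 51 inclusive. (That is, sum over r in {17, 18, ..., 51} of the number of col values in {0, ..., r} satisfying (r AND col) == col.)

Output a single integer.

Answer: 358

Derivation:
r17=10001 pc2: +4 =4
r18=10010 pc2: +4 =8
r19=10011 pc3: +8 =16
r20=10100 pc2: +4 =20
r21=10101 pc3: +8 =28
r22=10110 pc3: +8 =36
r23=10111 pc4: +16 =52
r24=11000 pc2: +4 =56
r25=11001 pc3: +8 =64
r26=11010 pc3: +8 =72
r27=11011 pc4: +16 =88
r28=11100 pc3: +8 =96
r29=11101 pc4: +16 =112
r30=11110 pc4: +16 =128
r31=11111 pc5: +32 =160
r32=100000 pc1: +2 =162
r33=100001 pc2: +4 =166
r34=100010 pc2: +4 =170
r35=100011 pc3: +8 =178
r36=100100 pc2: +4 =182
r37=100101 pc3: +8 =190
r38=100110 pc3: +8 =198
r39=100111 pc4: +16 =214
r40=101000 pc2: +4 =218
r41=101001 pc3: +8 =226
r42=101010 pc3: +8 =234
r43=101011 pc4: +16 =250
r44=101100 pc3: +8 =258
r45=101101 pc4: +16 =274
r46=101110 pc4: +16 =290
r47=101111 pc5: +32 =322
r48=110000 pc2: +4 =326
r49=110001 pc3: +8 =334
r50=110010 pc3: +8 =342
r51=110011 pc4: +16 =358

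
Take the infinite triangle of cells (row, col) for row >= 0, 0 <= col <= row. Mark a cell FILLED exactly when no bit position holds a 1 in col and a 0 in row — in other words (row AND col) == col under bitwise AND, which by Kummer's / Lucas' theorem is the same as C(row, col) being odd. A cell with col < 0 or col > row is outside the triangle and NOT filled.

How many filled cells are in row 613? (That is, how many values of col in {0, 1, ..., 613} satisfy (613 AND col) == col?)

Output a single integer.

613 in binary = 1001100101
popcount(613) = number of 1-bits in 1001100101 = 5
A col c satisfies (613 AND c) == c iff every set bit of c is also set in 613; each of the 5 set bits of 613 can independently be on or off in c.
count = 2^5 = 32

Answer: 32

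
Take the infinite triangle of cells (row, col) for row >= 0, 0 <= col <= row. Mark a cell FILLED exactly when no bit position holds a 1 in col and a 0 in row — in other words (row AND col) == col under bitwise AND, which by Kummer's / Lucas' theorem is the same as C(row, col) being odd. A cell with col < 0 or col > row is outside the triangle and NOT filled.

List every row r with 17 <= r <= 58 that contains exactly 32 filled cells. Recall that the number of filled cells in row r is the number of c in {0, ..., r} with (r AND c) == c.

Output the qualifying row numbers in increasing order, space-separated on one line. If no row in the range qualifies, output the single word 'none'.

Row r has 2^popcount(r) filled cells, so we need popcount(r) = log2(32) = 5.
Scan r = 17..58 and keep those with exactly 5 one-bits:
r=17=10001 popcount=2 -> skip
r=18=10010 popcount=2 -> skip
r=19=10011 popcount=3 -> skip
r=20=10100 popcount=2 -> skip
r=21=10101 popcount=3 -> skip
r=22=10110 popcount=3 -> skip
r=23=10111 popcount=4 -> skip
r=24=11000 popcount=2 -> skip
r=25=11001 popcount=3 -> skip
r=26=11010 popcount=3 -> skip
r=27=11011 popcount=4 -> skip
r=28=11100 popcount=3 -> skip
r=29=11101 popcount=4 -> skip
r=30=11110 popcount=4 -> skip
r=31=11111 popcount=5 -> KEEP
r=32=100000 popcount=1 -> skip
r=33=100001 popcount=2 -> skip
r=34=100010 popcount=2 -> skip
r=35=100011 popcount=3 -> skip
r=36=100100 popcount=2 -> skip
r=37=100101 popcount=3 -> skip
r=38=100110 popcount=3 -> skip
r=39=100111 popcount=4 -> skip
r=40=101000 popcount=2 -> skip
r=41=101001 popcount=3 -> skip
r=42=101010 popcount=3 -> skip
r=43=101011 popcount=4 -> skip
r=44=101100 popcount=3 -> skip
r=45=101101 popcount=4 -> skip
r=46=101110 popcount=4 -> skip
r=47=101111 popcount=5 -> KEEP
r=48=110000 popcount=2 -> skip
r=49=110001 popcount=3 -> skip
r=50=110010 popcount=3 -> skip
r=51=110011 popcount=4 -> skip
r=52=110100 popcount=3 -> skip
r=53=110101 popcount=4 -> skip
r=54=110110 popcount=4 -> skip
r=55=110111 popcount=5 -> KEEP
r=56=111000 popcount=3 -> skip
r=57=111001 popcount=4 -> skip
r=58=111010 popcount=4 -> skip
Kept rows: 31 47 55

Answer: 31 47 55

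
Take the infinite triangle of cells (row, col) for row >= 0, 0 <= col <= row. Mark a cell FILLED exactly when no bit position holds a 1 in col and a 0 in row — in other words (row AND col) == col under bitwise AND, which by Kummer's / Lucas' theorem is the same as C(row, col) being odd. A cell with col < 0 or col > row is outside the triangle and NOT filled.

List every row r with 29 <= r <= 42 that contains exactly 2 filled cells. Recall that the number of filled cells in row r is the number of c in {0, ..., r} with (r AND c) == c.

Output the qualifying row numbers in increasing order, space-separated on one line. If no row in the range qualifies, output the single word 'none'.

Row r has 2^popcount(r) filled cells, so we need popcount(r) = log2(2) = 1.
Scan r = 29..42 and keep those with exactly 1 one-bits:
r=29=11101 popcount=4 -> skip
r=30=11110 popcount=4 -> skip
r=31=11111 popcount=5 -> skip
r=32=100000 popcount=1 -> KEEP
r=33=100001 popcount=2 -> skip
r=34=100010 popcount=2 -> skip
r=35=100011 popcount=3 -> skip
r=36=100100 popcount=2 -> skip
r=37=100101 popcount=3 -> skip
r=38=100110 popcount=3 -> skip
r=39=100111 popcount=4 -> skip
r=40=101000 popcount=2 -> skip
r=41=101001 popcount=3 -> skip
r=42=101010 popcount=3 -> skip
Kept rows: 32

Answer: 32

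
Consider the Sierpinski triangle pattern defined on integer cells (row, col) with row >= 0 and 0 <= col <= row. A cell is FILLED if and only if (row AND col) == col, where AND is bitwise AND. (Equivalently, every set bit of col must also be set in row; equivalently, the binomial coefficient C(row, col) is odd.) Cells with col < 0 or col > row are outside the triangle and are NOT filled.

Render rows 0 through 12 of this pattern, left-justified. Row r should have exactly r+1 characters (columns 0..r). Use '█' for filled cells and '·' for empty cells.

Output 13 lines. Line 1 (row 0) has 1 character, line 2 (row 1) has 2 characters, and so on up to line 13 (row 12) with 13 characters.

Answer: █
██
█·█
████
█···█
██··██
█·█·█·█
████████
█·······█
██······██
█·█·····█·█
████····████
█···█···█···█

Derivation:
r0=0: █
r1=1: ██
r2=10: █·█
r3=11: ████
r4=100: █···█
r5=101: ██··██
r6=110: █·█·█·█
r7=111: ████████
r8=1000: █·······█
r9=1001: ██······██
r10=1010: █·█·····█·█
r11=1011: ████····████
r12=1100: █···█···█···█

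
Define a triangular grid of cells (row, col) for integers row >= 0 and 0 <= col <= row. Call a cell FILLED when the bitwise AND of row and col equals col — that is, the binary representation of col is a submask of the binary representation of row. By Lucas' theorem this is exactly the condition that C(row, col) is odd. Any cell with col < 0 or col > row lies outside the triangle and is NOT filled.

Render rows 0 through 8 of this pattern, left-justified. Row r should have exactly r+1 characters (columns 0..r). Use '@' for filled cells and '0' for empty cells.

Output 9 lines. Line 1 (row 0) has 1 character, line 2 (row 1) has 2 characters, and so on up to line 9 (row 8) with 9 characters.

Answer: @
@@
@0@
@@@@
@000@
@@00@@
@0@0@0@
@@@@@@@@
@0000000@

Derivation:
r0=0: @
r1=1: @@
r2=10: @0@
r3=11: @@@@
r4=100: @000@
r5=101: @@00@@
r6=110: @0@0@0@
r7=111: @@@@@@@@
r8=1000: @0000000@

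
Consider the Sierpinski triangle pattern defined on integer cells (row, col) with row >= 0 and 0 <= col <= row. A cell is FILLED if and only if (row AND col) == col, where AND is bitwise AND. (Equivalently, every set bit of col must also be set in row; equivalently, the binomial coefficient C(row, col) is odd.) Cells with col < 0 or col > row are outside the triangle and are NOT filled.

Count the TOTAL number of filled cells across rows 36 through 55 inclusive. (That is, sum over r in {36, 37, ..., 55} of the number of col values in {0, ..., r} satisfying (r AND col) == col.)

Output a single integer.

r36=100100 pc2: +4 =4
r37=100101 pc3: +8 =12
r38=100110 pc3: +8 =20
r39=100111 pc4: +16 =36
r40=101000 pc2: +4 =40
r41=101001 pc3: +8 =48
r42=101010 pc3: +8 =56
r43=101011 pc4: +16 =72
r44=101100 pc3: +8 =80
r45=101101 pc4: +16 =96
r46=101110 pc4: +16 =112
r47=101111 pc5: +32 =144
r48=110000 pc2: +4 =148
r49=110001 pc3: +8 =156
r50=110010 pc3: +8 =164
r51=110011 pc4: +16 =180
r52=110100 pc3: +8 =188
r53=110101 pc4: +16 =204
r54=110110 pc4: +16 =220
r55=110111 pc5: +32 =252

Answer: 252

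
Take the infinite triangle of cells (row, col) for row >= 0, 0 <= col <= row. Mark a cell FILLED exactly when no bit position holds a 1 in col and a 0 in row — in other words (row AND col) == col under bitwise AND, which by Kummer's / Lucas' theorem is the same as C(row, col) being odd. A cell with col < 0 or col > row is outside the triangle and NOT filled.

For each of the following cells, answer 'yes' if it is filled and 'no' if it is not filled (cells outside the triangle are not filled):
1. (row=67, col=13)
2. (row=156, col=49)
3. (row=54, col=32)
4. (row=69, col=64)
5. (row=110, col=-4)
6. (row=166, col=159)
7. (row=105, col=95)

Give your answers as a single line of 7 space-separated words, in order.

Answer: no no yes yes no no no

Derivation:
(67,13): row=0b1000011, col=0b1101, row AND col = 0b1 = 1; 1 != 13 -> empty
(156,49): row=0b10011100, col=0b110001, row AND col = 0b10000 = 16; 16 != 49 -> empty
(54,32): row=0b110110, col=0b100000, row AND col = 0b100000 = 32; 32 == 32 -> filled
(69,64): row=0b1000101, col=0b1000000, row AND col = 0b1000000 = 64; 64 == 64 -> filled
(110,-4): col outside [0, 110] -> not filled
(166,159): row=0b10100110, col=0b10011111, row AND col = 0b10000110 = 134; 134 != 159 -> empty
(105,95): row=0b1101001, col=0b1011111, row AND col = 0b1001001 = 73; 73 != 95 -> empty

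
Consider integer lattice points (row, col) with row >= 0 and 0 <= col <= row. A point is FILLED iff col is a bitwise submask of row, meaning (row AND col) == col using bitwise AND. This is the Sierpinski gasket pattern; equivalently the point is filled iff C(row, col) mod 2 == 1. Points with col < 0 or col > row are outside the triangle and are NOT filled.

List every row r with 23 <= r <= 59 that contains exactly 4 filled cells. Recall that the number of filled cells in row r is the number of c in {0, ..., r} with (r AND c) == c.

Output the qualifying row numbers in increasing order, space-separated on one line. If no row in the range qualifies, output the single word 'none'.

Row r has 2^popcount(r) filled cells, so we need popcount(r) = log2(4) = 2.
Scan r = 23..59 and keep those with exactly 2 one-bits:
r=23=10111 popcount=4 -> skip
r=24=11000 popcount=2 -> KEEP
r=25=11001 popcount=3 -> skip
r=26=11010 popcount=3 -> skip
r=27=11011 popcount=4 -> skip
r=28=11100 popcount=3 -> skip
r=29=11101 popcount=4 -> skip
r=30=11110 popcount=4 -> skip
r=31=11111 popcount=5 -> skip
r=32=100000 popcount=1 -> skip
r=33=100001 popcount=2 -> KEEP
r=34=100010 popcount=2 -> KEEP
r=35=100011 popcount=3 -> skip
r=36=100100 popcount=2 -> KEEP
r=37=100101 popcount=3 -> skip
r=38=100110 popcount=3 -> skip
r=39=100111 popcount=4 -> skip
r=40=101000 popcount=2 -> KEEP
r=41=101001 popcount=3 -> skip
r=42=101010 popcount=3 -> skip
r=43=101011 popcount=4 -> skip
r=44=101100 popcount=3 -> skip
r=45=101101 popcount=4 -> skip
r=46=101110 popcount=4 -> skip
r=47=101111 popcount=5 -> skip
r=48=110000 popcount=2 -> KEEP
r=49=110001 popcount=3 -> skip
r=50=110010 popcount=3 -> skip
r=51=110011 popcount=4 -> skip
r=52=110100 popcount=3 -> skip
r=53=110101 popcount=4 -> skip
r=54=110110 popcount=4 -> skip
r=55=110111 popcount=5 -> skip
r=56=111000 popcount=3 -> skip
r=57=111001 popcount=4 -> skip
r=58=111010 popcount=4 -> skip
r=59=111011 popcount=5 -> skip
Kept rows: 24 33 34 36 40 48

Answer: 24 33 34 36 40 48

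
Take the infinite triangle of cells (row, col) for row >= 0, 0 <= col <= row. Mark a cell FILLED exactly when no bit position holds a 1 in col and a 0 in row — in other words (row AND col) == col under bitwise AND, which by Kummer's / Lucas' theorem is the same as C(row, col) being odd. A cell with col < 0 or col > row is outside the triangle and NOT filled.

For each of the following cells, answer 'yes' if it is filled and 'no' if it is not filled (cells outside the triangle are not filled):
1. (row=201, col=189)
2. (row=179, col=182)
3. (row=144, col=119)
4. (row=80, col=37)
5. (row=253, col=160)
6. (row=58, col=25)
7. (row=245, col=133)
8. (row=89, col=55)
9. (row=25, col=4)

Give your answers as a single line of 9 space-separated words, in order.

Answer: no no no no yes no yes no no

Derivation:
(201,189): row=0b11001001, col=0b10111101, row AND col = 0b10001001 = 137; 137 != 189 -> empty
(179,182): col outside [0, 179] -> not filled
(144,119): row=0b10010000, col=0b1110111, row AND col = 0b10000 = 16; 16 != 119 -> empty
(80,37): row=0b1010000, col=0b100101, row AND col = 0b0 = 0; 0 != 37 -> empty
(253,160): row=0b11111101, col=0b10100000, row AND col = 0b10100000 = 160; 160 == 160 -> filled
(58,25): row=0b111010, col=0b11001, row AND col = 0b11000 = 24; 24 != 25 -> empty
(245,133): row=0b11110101, col=0b10000101, row AND col = 0b10000101 = 133; 133 == 133 -> filled
(89,55): row=0b1011001, col=0b110111, row AND col = 0b10001 = 17; 17 != 55 -> empty
(25,4): row=0b11001, col=0b100, row AND col = 0b0 = 0; 0 != 4 -> empty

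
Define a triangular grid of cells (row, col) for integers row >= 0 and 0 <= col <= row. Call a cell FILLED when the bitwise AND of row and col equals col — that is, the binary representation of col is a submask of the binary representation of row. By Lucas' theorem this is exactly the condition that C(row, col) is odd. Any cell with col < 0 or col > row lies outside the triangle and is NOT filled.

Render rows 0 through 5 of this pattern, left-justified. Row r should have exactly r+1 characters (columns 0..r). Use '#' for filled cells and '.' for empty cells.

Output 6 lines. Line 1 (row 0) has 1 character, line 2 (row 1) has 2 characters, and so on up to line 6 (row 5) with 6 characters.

r0=0: #
r1=1: ##
r2=10: #.#
r3=11: ####
r4=100: #...#
r5=101: ##..##

Answer: #
##
#.#
####
#...#
##..##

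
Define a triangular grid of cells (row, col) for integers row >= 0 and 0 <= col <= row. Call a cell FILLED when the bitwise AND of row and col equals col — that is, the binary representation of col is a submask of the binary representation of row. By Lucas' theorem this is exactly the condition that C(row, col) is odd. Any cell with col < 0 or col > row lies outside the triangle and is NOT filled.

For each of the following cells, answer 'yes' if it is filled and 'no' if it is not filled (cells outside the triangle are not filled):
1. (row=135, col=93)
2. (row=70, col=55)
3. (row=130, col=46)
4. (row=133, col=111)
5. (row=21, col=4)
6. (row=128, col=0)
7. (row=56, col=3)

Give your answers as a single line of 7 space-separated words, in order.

Answer: no no no no yes yes no

Derivation:
(135,93): row=0b10000111, col=0b1011101, row AND col = 0b101 = 5; 5 != 93 -> empty
(70,55): row=0b1000110, col=0b110111, row AND col = 0b110 = 6; 6 != 55 -> empty
(130,46): row=0b10000010, col=0b101110, row AND col = 0b10 = 2; 2 != 46 -> empty
(133,111): row=0b10000101, col=0b1101111, row AND col = 0b101 = 5; 5 != 111 -> empty
(21,4): row=0b10101, col=0b100, row AND col = 0b100 = 4; 4 == 4 -> filled
(128,0): row=0b10000000, col=0b0, row AND col = 0b0 = 0; 0 == 0 -> filled
(56,3): row=0b111000, col=0b11, row AND col = 0b0 = 0; 0 != 3 -> empty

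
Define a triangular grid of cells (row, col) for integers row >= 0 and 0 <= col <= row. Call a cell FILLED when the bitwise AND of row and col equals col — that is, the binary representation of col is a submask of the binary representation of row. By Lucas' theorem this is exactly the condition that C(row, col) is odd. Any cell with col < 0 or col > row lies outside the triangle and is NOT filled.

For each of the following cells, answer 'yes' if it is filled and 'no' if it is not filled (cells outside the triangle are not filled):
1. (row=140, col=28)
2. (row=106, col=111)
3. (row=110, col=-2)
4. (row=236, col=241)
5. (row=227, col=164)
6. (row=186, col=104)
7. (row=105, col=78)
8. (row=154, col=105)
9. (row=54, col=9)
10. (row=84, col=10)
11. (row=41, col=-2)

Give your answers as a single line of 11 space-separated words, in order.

(140,28): row=0b10001100, col=0b11100, row AND col = 0b1100 = 12; 12 != 28 -> empty
(106,111): col outside [0, 106] -> not filled
(110,-2): col outside [0, 110] -> not filled
(236,241): col outside [0, 236] -> not filled
(227,164): row=0b11100011, col=0b10100100, row AND col = 0b10100000 = 160; 160 != 164 -> empty
(186,104): row=0b10111010, col=0b1101000, row AND col = 0b101000 = 40; 40 != 104 -> empty
(105,78): row=0b1101001, col=0b1001110, row AND col = 0b1001000 = 72; 72 != 78 -> empty
(154,105): row=0b10011010, col=0b1101001, row AND col = 0b1000 = 8; 8 != 105 -> empty
(54,9): row=0b110110, col=0b1001, row AND col = 0b0 = 0; 0 != 9 -> empty
(84,10): row=0b1010100, col=0b1010, row AND col = 0b0 = 0; 0 != 10 -> empty
(41,-2): col outside [0, 41] -> not filled

Answer: no no no no no no no no no no no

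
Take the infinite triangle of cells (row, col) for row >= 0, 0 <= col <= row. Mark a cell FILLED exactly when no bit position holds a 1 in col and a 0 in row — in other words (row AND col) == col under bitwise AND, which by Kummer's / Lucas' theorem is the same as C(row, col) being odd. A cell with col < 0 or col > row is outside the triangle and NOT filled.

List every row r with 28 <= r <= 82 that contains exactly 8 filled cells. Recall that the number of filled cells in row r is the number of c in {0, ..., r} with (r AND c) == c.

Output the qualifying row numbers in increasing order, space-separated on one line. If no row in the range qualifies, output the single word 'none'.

Answer: 28 35 37 38 41 42 44 49 50 52 56 67 69 70 73 74 76 81 82

Derivation:
Row r has 2^popcount(r) filled cells, so we need popcount(r) = log2(8) = 3.
Scan r = 28..82 and keep those with exactly 3 one-bits:
r=28=11100 popcount=3 -> KEEP
r=29=11101 popcount=4 -> skip
r=30=11110 popcount=4 -> skip
r=31=11111 popcount=5 -> skip
r=32=100000 popcount=1 -> skip
r=33=100001 popcount=2 -> skip
r=34=100010 popcount=2 -> skip
r=35=100011 popcount=3 -> KEEP
r=36=100100 popcount=2 -> skip
r=37=100101 popcount=3 -> KEEP
r=38=100110 popcount=3 -> KEEP
r=39=100111 popcount=4 -> skip
r=40=101000 popcount=2 -> skip
r=41=101001 popcount=3 -> KEEP
r=42=101010 popcount=3 -> KEEP
r=43=101011 popcount=4 -> skip
r=44=101100 popcount=3 -> KEEP
r=45=101101 popcount=4 -> skip
r=46=101110 popcount=4 -> skip
r=47=101111 popcount=5 -> skip
r=48=110000 popcount=2 -> skip
r=49=110001 popcount=3 -> KEEP
r=50=110010 popcount=3 -> KEEP
r=51=110011 popcount=4 -> skip
r=52=110100 popcount=3 -> KEEP
r=53=110101 popcount=4 -> skip
r=54=110110 popcount=4 -> skip
r=55=110111 popcount=5 -> skip
r=56=111000 popcount=3 -> KEEP
r=57=111001 popcount=4 -> skip
r=58=111010 popcount=4 -> skip
r=59=111011 popcount=5 -> skip
r=60=111100 popcount=4 -> skip
r=61=111101 popcount=5 -> skip
r=62=111110 popcount=5 -> skip
r=63=111111 popcount=6 -> skip
r=64=1000000 popcount=1 -> skip
r=65=1000001 popcount=2 -> skip
r=66=1000010 popcount=2 -> skip
r=67=1000011 popcount=3 -> KEEP
r=68=1000100 popcount=2 -> skip
r=69=1000101 popcount=3 -> KEEP
r=70=1000110 popcount=3 -> KEEP
r=71=1000111 popcount=4 -> skip
r=72=1001000 popcount=2 -> skip
r=73=1001001 popcount=3 -> KEEP
r=74=1001010 popcount=3 -> KEEP
r=75=1001011 popcount=4 -> skip
r=76=1001100 popcount=3 -> KEEP
r=77=1001101 popcount=4 -> skip
r=78=1001110 popcount=4 -> skip
r=79=1001111 popcount=5 -> skip
r=80=1010000 popcount=2 -> skip
r=81=1010001 popcount=3 -> KEEP
r=82=1010010 popcount=3 -> KEEP
Kept rows: 28 35 37 38 41 42 44 49 50 52 56 67 69 70 73 74 76 81 82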